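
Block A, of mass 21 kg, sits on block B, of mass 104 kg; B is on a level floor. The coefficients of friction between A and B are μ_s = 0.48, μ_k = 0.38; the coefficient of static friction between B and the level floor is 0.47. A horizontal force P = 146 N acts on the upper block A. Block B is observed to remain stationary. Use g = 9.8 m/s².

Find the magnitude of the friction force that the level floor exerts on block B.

The normal force B exerts on A is simply A's weight, N₁ = 205.8 N.
So the A–B interface can sustain at most μ_s N₁ = 98.78 N of static friction.
P = 146 N exceeds that limit, so A slips over B and the interface friction becomes kinetic: f₁ = μ_k N₁ = 0.38×205.8 = 78.2 N.
B experiences an equal 78.2 N forward from A (third law). B is in equilibrium, so the floor supplies f₂ = 78.2 N of static friction (limit μ_s(m_A+m_B)g = 575.8 N, not exceeded).

f ≈ 78.2 N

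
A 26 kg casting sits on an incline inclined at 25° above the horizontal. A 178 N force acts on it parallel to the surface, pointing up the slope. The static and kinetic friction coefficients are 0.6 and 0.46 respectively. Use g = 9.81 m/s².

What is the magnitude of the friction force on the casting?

f ≈ 70.2 N (down the incline)

The normal reaction is N = m g cos θ = 231.2 N.
For equilibrium along the incline the friction force must supply f = m g sin θ − P = 107.8 − 178 = -70.21 N (positive meaning up-slope).
Static friction can supply at most μ_s N = 138.7 N.
Since |-70.21| ≤ 138.7 N, the casting remains in static equilibrium and friction takes exactly the required value.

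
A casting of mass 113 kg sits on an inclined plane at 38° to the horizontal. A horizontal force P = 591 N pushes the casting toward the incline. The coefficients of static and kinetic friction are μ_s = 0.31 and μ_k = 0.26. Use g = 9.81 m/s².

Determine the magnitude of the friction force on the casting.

The horizontal push has a component P sin θ into the surface, so N = m g cos θ + P sin θ = 873.5 + 363.9 = 1237 N.
Along the incline, the net driving force (taking up-slope positive) is P cos θ − m g sin θ = 465.7 − 682.5 = -216.8 N, so equilibrium requires friction f = 216.8 N (up-slope).
Maximum static friction: μ_s N = 0.31 × 1237 = 383.6 N.
|f_req| = 216.8 ≤ 383.6 N → the casting is in equilibrium; friction equals the required value.

f ≈ 217 N (up the incline)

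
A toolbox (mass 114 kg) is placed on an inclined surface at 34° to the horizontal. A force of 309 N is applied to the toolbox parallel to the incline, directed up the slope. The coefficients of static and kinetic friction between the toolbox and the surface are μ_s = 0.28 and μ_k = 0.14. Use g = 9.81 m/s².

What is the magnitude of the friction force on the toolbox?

f ≈ 130 N (up the incline)

Perpendicular to the surface, N = m g cos θ = 114·9.81·cos 34° = 927.1 N.
Parallel to the incline, ΣF = 0 gives f = m g sin θ − P = 625.4 − 309 = 316.4 N (up-slope positive).
Static friction can supply at most μ_s N = 259.6 N.
|316.4| exceeds 259.6 N, so the toolbox slips down-slope; friction is kinetic, f = μ_k N = 0.14×927.1 = 130 N.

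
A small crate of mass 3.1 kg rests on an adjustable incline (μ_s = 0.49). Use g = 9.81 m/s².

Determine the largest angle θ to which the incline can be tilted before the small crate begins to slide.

At the slip threshold, m g sin θ = μ_s · m g cos θ, so tan θ = μ_s.
θ_max = arctan(0.49) = 26.1°.

θ_max ≈ 26.1°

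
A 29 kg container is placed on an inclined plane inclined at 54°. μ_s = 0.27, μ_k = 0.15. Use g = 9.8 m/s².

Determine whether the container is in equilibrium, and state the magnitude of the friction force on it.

N = m g cos θ = 167 N.
Down-slope weight component: m g sin θ = 230 N.
μ_s N = 45.1 N.
230 > 45.1 N, so it slides; kinetic friction f = μ_k N = 0.15×167 = 25.1 N.

f ≈ 25.1 N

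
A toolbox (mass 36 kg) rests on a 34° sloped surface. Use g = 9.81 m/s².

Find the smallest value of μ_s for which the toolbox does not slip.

μ_s,min ≈ 0.675

At the slip threshold m g sin θ = μ_s m g cos θ, so μ_s,min = tan θ.
μ_s,min = tan 34° = 0.675.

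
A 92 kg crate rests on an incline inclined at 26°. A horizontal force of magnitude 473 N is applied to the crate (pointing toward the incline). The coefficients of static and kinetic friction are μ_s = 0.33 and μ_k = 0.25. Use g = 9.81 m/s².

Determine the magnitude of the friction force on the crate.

f ≈ 29.5 N (down the incline)

Resolve perpendicular to the incline: N = m g cos θ + P sin θ = 92×9.81×cos 26° + 473×sin 26° = 1019 N.
Along the incline, the net driving force (taking up-slope positive) is P cos θ − m g sin θ = 425.1 − 395.6 = 29.49 N, so equilibrium requires friction f = -29.49 N (down-slope).
Maximum static friction: μ_s N = 0.33 × 1019 = 336.1 N.
Since 29.49 N is within the 336.1 N limit, the crate stays put and friction is exactly 29.5 N.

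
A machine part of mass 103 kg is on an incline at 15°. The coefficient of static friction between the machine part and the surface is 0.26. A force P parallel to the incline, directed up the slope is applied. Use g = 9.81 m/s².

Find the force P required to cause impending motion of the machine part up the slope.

P ≈ 515 N

At impending motion up the slope, friction acts down-slope at its limit: f = μ_s N.
P is parallel to the surface, so N = m g cos θ = 976 N.
Along the incline: P = m g sin θ + μ_s N = 262 + 0.26×976 = 515 N.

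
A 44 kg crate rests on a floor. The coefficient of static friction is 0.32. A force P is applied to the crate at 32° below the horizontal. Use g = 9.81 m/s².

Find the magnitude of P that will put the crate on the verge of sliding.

N = m g + P sin α (the push presses the crate into the floor).
At impending slip, P cos α = μ_s N = μ_s (m g + P sin α).
Solving: P (cos α − μ_s sin α) = μ_s m g → P = 0.32×432/(cos 32° − 0.32 sin 32°) = 138/0.6785 = 204 N.

P ≈ 204 N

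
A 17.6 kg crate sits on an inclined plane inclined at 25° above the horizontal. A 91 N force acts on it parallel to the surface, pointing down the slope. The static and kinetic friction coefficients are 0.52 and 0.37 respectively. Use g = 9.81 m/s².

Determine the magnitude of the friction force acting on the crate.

f ≈ 57.9 N (up the incline)

Perpendicular to the surface, N = m g cos θ = 17.6·9.81·cos 25° = 156.5 N.
For equilibrium along the incline the friction force must supply f = m g sin θ + P = 72.97 + 91 = 164 N (positive meaning up-slope).
Static friction can supply at most μ_s N = 81.37 N.
Since |164| > 81.37 N, static friction cannot hold it; the crate slides down the incline and kinetic friction applies: f = μ_k N = 0.37 × 156.5 = 57.9 N.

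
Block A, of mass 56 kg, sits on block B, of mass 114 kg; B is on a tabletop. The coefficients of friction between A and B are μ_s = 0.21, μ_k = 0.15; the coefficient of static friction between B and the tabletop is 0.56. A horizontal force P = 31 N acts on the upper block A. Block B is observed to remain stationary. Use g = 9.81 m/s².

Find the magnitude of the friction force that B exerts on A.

f ≈ 31 N

Between the blocks, N₁ = m_A g = 549.4 N.
So the A–B interface can sustain at most μ_s N₁ = 115.4 N of static friction.
P = 31 N is within that limit, so A and B move together (both at rest); the A–B friction is simply f₁ = P = 31 N.
By Newton's third law B feels 31 N forward from A. With B stationary, the floor's static friction on B balances it: f₂ = 31 N (well within μ_s(m_A+m_B)g = 933.9 N).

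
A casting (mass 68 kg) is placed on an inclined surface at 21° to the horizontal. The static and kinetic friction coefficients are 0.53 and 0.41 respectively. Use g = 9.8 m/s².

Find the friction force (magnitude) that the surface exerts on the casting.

The normal reaction is N = m g cos θ = 622.1 N.
For equilibrium along the incline, friction must balance the weight component: f = m g sin θ = 238.8 N up the slope.
The static-friction ceiling is μ_s N = 0.53 × 622.1 = 329.7 N.
Since |238.8| ≤ 329.7 N, no slip — friction simply equals what equilibrium demands.

f ≈ 239 N (up the incline)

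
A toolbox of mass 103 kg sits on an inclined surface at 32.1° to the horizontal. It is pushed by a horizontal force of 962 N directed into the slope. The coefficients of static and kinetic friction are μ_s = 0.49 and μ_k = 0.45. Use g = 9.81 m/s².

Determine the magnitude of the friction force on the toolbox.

f ≈ 278 N (down the incline)

Normal direction: N = m g cos θ + P sin θ = 1367 N.
Parallel to the incline: P cos θ − m g sin θ = 814.9 − 536.9 = 278 N; the friction needed to balance this is 278 N acting down the slope.
The limit of static friction is μ_s N = 669.9 N.
Since 278 N is within the 669.9 N limit, the toolbox stays put and friction is exactly 278 N.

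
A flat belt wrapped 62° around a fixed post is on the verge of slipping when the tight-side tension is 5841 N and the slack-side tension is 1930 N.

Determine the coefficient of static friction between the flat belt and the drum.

T₂/T₁ = e^{μβ} → μ = ln(T₂/T₁)/β.
β = 62° = 1.082 rad.
μ = ln(5841/1930)/1.082 = ln(3.026)/1.082 = 1.02.

μ ≈ 1.02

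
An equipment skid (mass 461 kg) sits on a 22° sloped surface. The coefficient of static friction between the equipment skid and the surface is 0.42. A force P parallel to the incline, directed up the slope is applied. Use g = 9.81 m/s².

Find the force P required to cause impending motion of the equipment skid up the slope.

At impending motion up the slope, friction acts down-slope at its limit: f = μ_s N.
P is parallel to the surface, so N = m g cos θ = 4190 N.
Along the incline: P = m g sin θ + μ_s N = 1690 + 0.42×4190 = 3460 N.

P ≈ 3460 N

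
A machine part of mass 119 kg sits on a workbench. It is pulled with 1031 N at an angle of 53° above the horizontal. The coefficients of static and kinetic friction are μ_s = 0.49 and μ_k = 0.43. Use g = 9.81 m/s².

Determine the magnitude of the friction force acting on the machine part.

N = m g − P sin α = 1167 − 1031×sin 53° = 344 N.
For equilibrium, f = P cos α = 1031×cos 53° = 620.5 N.
The static-friction limit is μ_s N = 168.6 N.
620.5 > 168.6 N → the machine part slides; f = μ_k N = 0.43×344 = 148 N.

f ≈ 148 N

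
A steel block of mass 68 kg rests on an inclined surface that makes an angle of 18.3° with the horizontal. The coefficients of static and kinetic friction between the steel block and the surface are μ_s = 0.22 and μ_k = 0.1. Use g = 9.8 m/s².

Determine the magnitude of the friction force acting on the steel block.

f ≈ 63.3 N (up the incline)

Normal force: N = m g cos θ = 68 × 9.8 × cos 18.3° = 632.7 N.
For equilibrium along the incline, friction must balance the weight component: f = m g sin θ = 209.2 N up the slope.
Static friction can supply at most μ_s N = 139.2 N.
|209.2| exceeds 139.2 N, so the steel block slips down-slope; friction is kinetic, f = μ_k N = 0.1×632.7 = 63.3 N.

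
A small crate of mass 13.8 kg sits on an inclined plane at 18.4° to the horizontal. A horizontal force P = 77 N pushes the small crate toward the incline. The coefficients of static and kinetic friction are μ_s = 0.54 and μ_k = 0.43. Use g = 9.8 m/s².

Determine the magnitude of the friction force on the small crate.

Resolve perpendicular to the incline: N = m g cos θ + P sin θ = 13.8×9.8×cos 18.4° + 77×sin 18.4° = 152.6 N.
Along the incline, the net driving force (taking up-slope positive) is P cos θ − m g sin θ = 73.06 − 42.69 = 30.38 N, so equilibrium requires friction f = -30.38 N (down-slope).
The limit of static friction is μ_s N = 82.42 N.
|f_req| = 30.38 ≤ 82.42 N → the small crate is in equilibrium; friction equals the required value.

f ≈ 30.4 N (down the incline)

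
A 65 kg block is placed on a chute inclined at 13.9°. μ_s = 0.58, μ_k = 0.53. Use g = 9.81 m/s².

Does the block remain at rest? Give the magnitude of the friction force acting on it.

N = m g cos θ = 619 N.
Down-slope weight component: m g sin θ = 153 N.
μ_s N = 359 N.
153 ≤ 359 N, so it stays put; friction = 153 N.

f ≈ 153 N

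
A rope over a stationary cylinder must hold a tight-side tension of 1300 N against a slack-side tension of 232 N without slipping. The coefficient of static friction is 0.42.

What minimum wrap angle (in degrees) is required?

β_min ≈ 235°

T₂/T₁ = e^{μβ} → β = ln(T₂/T₁)/μ.
β = ln(1300/232)/0.42 = 1.723/0.42 = 4.103 rad.
In degrees: β = 4.103 × 180/π = 235°.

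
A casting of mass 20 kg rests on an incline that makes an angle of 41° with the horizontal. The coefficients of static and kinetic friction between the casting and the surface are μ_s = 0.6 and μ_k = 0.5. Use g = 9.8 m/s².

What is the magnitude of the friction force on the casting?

Normal force: N = m g cos θ = 20 × 9.8 × cos 41° = 147.9 N.
Along the slope the weight component is m g sin θ = 128.6 N; friction must supply exactly this, acting up-slope.
Static friction can supply at most μ_s N = 88.75 N.
|128.6| exceeds 88.75 N, so the casting slips down-slope; friction is kinetic, f = μ_k N = 0.5×147.9 = 74 N.

f ≈ 74 N (up the incline)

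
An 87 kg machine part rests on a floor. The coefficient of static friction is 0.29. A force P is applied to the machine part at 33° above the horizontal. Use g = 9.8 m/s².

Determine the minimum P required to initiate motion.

N = m g − P sin α (the pull lifts the machine part).
At impending slip, P cos α = μ_s N = μ_s (m g − P sin α).
Solving: P (cos α + μ_s sin α) = μ_s m g → P = 0.29×853/(cos 33° + 0.29 sin 33°) = 247/0.9966 = 248 N.

P ≈ 248 N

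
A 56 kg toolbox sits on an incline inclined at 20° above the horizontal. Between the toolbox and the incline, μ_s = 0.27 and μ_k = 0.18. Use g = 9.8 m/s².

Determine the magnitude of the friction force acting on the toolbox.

f ≈ 92.8 N (up the incline)

Perpendicular to the surface, N = m g cos θ = 56·9.8·cos 20° = 515.7 N.
For equilibrium along the incline, friction must balance the weight component: f = m g sin θ = 187.7 N up the slope.
Maximum static friction available: μ_s N = 0.27 × 515.7 = 139.2 N.
|187.7| exceeds 139.2 N, so the toolbox slips down-slope; friction is kinetic, f = μ_k N = 0.18×515.7 = 92.8 N.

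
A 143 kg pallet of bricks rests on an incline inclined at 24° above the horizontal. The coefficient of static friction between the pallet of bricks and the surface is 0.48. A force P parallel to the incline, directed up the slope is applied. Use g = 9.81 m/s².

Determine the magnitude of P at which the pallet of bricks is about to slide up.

At impending motion up the slope, friction acts down-slope at its limit: f = μ_s N.
P is parallel to the surface, so N = m g cos θ = 1280 N.
Along the incline: P = m g sin θ + μ_s N = 571 + 0.48×1280 = 1190 N.

P ≈ 1190 N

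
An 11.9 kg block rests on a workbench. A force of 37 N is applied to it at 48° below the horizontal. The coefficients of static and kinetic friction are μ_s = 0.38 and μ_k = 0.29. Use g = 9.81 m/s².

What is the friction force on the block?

The vertical component of P adds to the normal force: N = m g + P sin α = 116.7 + 27.5 = 144.2 N.
For equilibrium, f = P cos α = 37×cos 48° = 24.76 N.
The static-friction limit is μ_s N = 54.81 N.
24.76 ≤ 54.81 N → static; friction equals the required 24.8 N.

f ≈ 24.8 N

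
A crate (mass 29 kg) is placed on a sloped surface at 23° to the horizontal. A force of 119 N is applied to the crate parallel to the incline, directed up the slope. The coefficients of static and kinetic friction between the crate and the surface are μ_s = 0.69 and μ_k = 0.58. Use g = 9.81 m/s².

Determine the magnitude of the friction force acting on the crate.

Normal force: N = m g cos θ = 29 × 9.81 × cos 23° = 261.9 N.
For equilibrium along the incline the friction force must supply f = m g sin θ − P = 111.2 − 119 = -7.841 N (positive meaning up-slope).
The static-friction ceiling is μ_s N = 0.69 × 261.9 = 180.7 N.
Since |-7.841| ≤ 180.7 N, no slip — friction simply equals what equilibrium demands.

f ≈ 7.84 N (down the incline)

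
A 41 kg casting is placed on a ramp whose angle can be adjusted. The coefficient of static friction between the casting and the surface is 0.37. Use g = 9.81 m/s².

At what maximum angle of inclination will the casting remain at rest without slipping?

θ_max ≈ 20.3°

At the slip threshold, m g sin θ = μ_s · m g cos θ, so tan θ = μ_s.
θ_max = arctan(0.37) = 20.3°.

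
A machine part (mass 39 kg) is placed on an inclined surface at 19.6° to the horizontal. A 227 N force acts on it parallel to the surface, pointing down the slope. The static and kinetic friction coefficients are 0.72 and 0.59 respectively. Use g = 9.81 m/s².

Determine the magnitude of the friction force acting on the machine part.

f ≈ 213 N (up the incline)

Perpendicular to the surface, N = m g cos θ = 39·9.81·cos 19.6° = 360.4 N.
Parallel to the incline, ΣF = 0 gives f = m g sin θ + P = 128.3 + 227 = 355.3 N (up-slope positive).
Static friction can supply at most μ_s N = 259.5 N.
|355.3| exceeds 259.5 N, so the machine part slips down-slope; friction is kinetic, f = μ_k N = 0.59×360.4 = 213 N.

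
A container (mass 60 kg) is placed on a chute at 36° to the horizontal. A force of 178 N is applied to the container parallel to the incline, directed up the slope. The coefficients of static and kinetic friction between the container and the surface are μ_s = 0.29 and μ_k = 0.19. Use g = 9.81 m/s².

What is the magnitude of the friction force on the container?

Perpendicular to the surface, N = m g cos θ = 60·9.81·cos 36° = 476.2 N.
For equilibrium along the incline the friction force must supply f = m g sin θ − P = 346 − 178 = 168 N (positive meaning up-slope).
Maximum static friction available: μ_s N = 0.29 × 476.2 = 138.1 N.
|168| exceeds 138.1 N, so the container slips down-slope; friction is kinetic, f = μ_k N = 0.19×476.2 = 90.5 N.

f ≈ 90.5 N (up the incline)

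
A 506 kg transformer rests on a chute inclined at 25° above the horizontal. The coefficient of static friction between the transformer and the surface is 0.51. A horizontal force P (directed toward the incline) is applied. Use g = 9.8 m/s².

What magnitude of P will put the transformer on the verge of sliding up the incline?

P ≈ 6350 N

At impending motion up the slope, friction acts down-slope at its limit: f = μ_s N.
Perpendicular to the incline: N = m g cos θ + P sin θ.
Along the incline: P cos θ = m g sin θ + μ_s N = m g sin θ + μ_s (m g cos θ + P sin θ).
Solving, P (cos θ − μ_s sin θ) = m g (sin θ + μ_s cos θ), so P = 506×9.8×(sin 25° + 0.51 cos 25°)/(cos 25° − 0.51 sin 25°) = 4960×0.8848/0.6908 = 6350 N.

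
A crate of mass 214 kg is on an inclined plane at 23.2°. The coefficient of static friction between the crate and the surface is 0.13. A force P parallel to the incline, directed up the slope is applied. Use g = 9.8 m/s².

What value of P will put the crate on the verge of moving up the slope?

At impending motion up the slope, friction acts down-slope at its limit: f = μ_s N.
P is parallel to the surface, so N = m g cos θ = 1930 N.
Along the incline: P = m g sin θ + μ_s N = 826 + 0.13×1930 = 1080 N.

P ≈ 1080 N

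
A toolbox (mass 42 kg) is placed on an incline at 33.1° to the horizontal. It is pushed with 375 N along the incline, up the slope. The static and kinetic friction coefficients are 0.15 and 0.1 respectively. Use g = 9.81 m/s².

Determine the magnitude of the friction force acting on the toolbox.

The normal reaction is N = m g cos θ = 345.2 N.
The friction needed for equilibrium is m g sin θ − P = 225 − 375 = -150 N, measured positive up-slope.
The static-friction ceiling is μ_s N = 0.15 × 345.2 = 51.77 N.
|-150| exceeds 51.77 N, so the toolbox slips up-slope; friction is kinetic, f = μ_k N = 0.1×345.2 = 34.5 N.

f ≈ 34.5 N (down the incline)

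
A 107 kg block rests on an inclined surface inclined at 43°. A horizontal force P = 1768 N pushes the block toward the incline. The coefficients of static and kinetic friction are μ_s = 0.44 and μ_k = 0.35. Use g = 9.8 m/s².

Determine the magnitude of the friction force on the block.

f ≈ 578 N (down the incline)

The horizontal push has a component P sin θ into the surface, so N = m g cos θ + P sin θ = 766.9 + 1206 = 1973 N.
Along the incline, the net driving force (taking up-slope positive) is P cos θ − m g sin θ = 1293 − 715.1 = 577.9 N, so equilibrium requires friction f = -577.9 N (down-slope).
The limit of static friction is μ_s N = 868 N.
|f_req| = 577.9 ≤ 868 N → the block is in equilibrium; friction equals the required value.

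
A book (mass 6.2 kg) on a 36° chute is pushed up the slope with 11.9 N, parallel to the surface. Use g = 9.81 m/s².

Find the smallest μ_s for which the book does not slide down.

N = m g cos θ = 49.21 N.
Friction must make up the shortfall along the incline: f = m g sin θ − P = 35.75 − 11.9 = 23.85 N.
At the threshold f = μ_s N, so μ_s,min = 23.85/49.21 = 0.485.

μ_s,min ≈ 0.485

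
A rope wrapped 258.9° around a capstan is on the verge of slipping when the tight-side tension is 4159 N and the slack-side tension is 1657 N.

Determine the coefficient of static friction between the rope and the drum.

μ ≈ 0.204

T₂/T₁ = e^{μβ} → μ = ln(T₂/T₁)/β.
β = 258.9° = 4.519 rad.
μ = ln(4159/1657)/4.519 = ln(2.51)/4.519 = 0.204.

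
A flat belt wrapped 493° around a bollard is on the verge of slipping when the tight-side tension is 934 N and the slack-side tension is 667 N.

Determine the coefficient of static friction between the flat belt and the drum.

μ ≈ 0.0391

T₂/T₁ = e^{μβ} → μ = ln(T₂/T₁)/β.
β = 493° = 8.604 rad.
μ = ln(934/667)/8.604 = ln(1.4)/8.604 = 0.0391.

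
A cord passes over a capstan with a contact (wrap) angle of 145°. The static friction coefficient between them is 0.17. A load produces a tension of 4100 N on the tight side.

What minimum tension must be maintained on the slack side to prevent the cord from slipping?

T_min ≈ 2670 N

Capstan equation at impending slip: T_tight/T_slack = e^{μβ}.
β = 145° = 2.531 rad; e^{μβ} = e^{0.17×2.531} = 1.538.
T_slack = T_tight / e^{μβ} = 4100 / 1.538 = 2670 N.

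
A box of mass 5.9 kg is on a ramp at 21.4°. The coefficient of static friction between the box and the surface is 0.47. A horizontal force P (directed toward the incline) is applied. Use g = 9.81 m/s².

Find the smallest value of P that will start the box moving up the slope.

P ≈ 61.1 N

At impending motion up the slope, friction acts down-slope at its limit: f = μ_s N.
Perpendicular to the incline: N = m g cos θ + P sin θ.
Along the incline: P cos θ = m g sin θ + μ_s N = m g sin θ + μ_s (m g cos θ + P sin θ).
Solving, P (cos θ − μ_s sin θ) = m g (sin θ + μ_s cos θ), so P = 5.9×9.81×(sin 21.4° + 0.47 cos 21.4°)/(cos 21.4° − 0.47 sin 21.4°) = 57.9×0.8025/0.7596 = 61.1 N.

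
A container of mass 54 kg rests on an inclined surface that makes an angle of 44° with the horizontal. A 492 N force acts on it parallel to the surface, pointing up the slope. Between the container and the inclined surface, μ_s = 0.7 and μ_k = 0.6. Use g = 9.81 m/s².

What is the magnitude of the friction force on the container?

f ≈ 124 N (down the incline)

Normal force: N = m g cos θ = 54 × 9.81 × cos 44° = 381.1 N.
Parallel to the incline, ΣF = 0 gives f = m g sin θ − P = 368 − 492 = -124 N (up-slope positive).
The static-friction ceiling is μ_s N = 0.7 × 381.1 = 266.7 N.
Since |-124| ≤ 266.7 N, static friction is sufficient; f equals the required value, not μ_s N.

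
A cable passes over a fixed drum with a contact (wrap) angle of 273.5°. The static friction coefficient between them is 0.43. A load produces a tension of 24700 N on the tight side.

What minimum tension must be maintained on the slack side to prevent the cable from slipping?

T_min ≈ 3170 N

Capstan equation at impending slip: T_tight/T_slack = e^{μβ}.
β = 273.5° = 4.773 rad; e^{μβ} = e^{0.43×4.773} = 7.788.
T_slack = T_tight / e^{μβ} = 24700 / 7.788 = 3170 N.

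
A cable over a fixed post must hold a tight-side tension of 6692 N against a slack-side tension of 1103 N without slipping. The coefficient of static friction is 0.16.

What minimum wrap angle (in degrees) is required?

T₂/T₁ = e^{μβ} → β = ln(T₂/T₁)/μ.
β = ln(6692/1103)/0.16 = 1.803/0.16 = 11.27 rad.
In degrees: β = 11.27 × 180/π = 646°.

β_min ≈ 646°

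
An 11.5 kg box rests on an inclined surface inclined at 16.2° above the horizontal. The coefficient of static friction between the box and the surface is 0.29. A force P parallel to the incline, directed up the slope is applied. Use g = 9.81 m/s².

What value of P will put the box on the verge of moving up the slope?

P ≈ 62.9 N

At impending motion up the slope, friction acts down-slope at its limit: f = μ_s N.
P is parallel to the surface, so N = m g cos θ = 108 N.
Along the incline: P = m g sin θ + μ_s N = 31.5 + 0.29×108 = 62.9 N.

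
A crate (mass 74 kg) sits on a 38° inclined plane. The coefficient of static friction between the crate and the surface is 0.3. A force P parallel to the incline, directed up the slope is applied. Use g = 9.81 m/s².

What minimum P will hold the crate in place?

The crate tends to slide down (tan θ > μ_s), so at the point of impending slip friction acts up-slope at its limit: f = μ_s N.
P is parallel to the surface, so N = m g cos θ = 572 N.
Along the incline: P + μ_s N = m g sin θ, so P = 447 − 0.3×572 = 275 N.

P_min ≈ 275 N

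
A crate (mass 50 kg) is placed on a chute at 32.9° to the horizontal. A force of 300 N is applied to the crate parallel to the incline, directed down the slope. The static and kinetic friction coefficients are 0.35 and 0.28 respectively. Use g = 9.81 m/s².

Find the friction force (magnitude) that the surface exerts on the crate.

Perpendicular to the surface, N = m g cos θ = 50·9.81·cos 32.9° = 411.8 N.
Parallel to the incline, ΣF = 0 gives f = m g sin θ + P = 266.4 + 300 = 566.4 N (up-slope positive).
The static-friction ceiling is μ_s N = 0.35 × 411.8 = 144.1 N.
|566.4| exceeds 144.1 N, so the crate slips down-slope; friction is kinetic, f = μ_k N = 0.28×411.8 = 115 N.

f ≈ 115 N (up the incline)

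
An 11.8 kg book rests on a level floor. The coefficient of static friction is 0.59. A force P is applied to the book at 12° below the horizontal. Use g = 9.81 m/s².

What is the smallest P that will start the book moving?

P ≈ 79.8 N

N = m g + P sin α (the push presses the book into the level floor).
At impending slip, P cos α = μ_s N = μ_s (m g + P sin α).
Solving: P (cos α − μ_s sin α) = μ_s m g → P = 0.59×116/(cos 12° − 0.59 sin 12°) = 68.3/0.8555 = 79.8 N.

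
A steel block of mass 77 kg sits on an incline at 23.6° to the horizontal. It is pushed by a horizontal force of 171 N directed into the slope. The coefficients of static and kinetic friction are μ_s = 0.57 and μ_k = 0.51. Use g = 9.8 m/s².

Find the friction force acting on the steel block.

f ≈ 145 N (up the incline)

Resolve perpendicular to the incline: N = m g cos θ + P sin θ = 77×9.8×cos 23.6° + 171×sin 23.6° = 759.9 N.
Parallel to the incline: P cos θ − m g sin θ = 156.7 − 302.1 = -145.4 N; the friction needed to balance this is 145.4 N acting up the slope.
The limit of static friction is μ_s N = 433.2 N.
Since 145.4 N is within the 433.2 N limit, the steel block stays put and friction is exactly 145 N.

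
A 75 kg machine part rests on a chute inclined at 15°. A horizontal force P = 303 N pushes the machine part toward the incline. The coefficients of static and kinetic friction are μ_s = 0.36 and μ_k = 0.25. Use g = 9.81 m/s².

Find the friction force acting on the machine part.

The horizontal push has a component P sin θ into the surface, so N = m g cos θ + P sin θ = 710.7 + 78.42 = 789.1 N.
Parallel to the incline: P cos θ − m g sin θ = 292.7 − 190.4 = 102.2 N; the friction needed to balance this is 102.2 N acting down the slope.
Maximum static friction: μ_s N = 0.36 × 789.1 = 284.1 N.
Since 102.2 N is within the 284.1 N limit, the machine part stays put and friction is exactly 102 N.

f ≈ 102 N (down the incline)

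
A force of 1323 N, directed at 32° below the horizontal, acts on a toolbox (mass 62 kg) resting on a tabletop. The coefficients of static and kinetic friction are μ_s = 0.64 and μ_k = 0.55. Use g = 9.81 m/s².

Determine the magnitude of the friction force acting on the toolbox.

f ≈ 720 N

Vertical equilibrium gives N = m g + P sin α = 1309 N.
For equilibrium, f = P cos α = 1323×cos 32° = 1122 N.
The static-friction limit is μ_s N = 838 N.
The required friction exceeds μ_s N, so the toolbox moves and f = μ_k N = 720 N.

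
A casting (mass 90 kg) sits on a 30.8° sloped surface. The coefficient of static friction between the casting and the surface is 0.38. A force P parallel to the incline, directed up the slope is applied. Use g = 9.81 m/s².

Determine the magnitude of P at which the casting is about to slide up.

P ≈ 740 N

At impending motion up the slope, friction acts down-slope at its limit: f = μ_s N.
P is parallel to the surface, so N = m g cos θ = 758 N.
Along the incline: P = m g sin θ + μ_s N = 452 + 0.38×758 = 740 N.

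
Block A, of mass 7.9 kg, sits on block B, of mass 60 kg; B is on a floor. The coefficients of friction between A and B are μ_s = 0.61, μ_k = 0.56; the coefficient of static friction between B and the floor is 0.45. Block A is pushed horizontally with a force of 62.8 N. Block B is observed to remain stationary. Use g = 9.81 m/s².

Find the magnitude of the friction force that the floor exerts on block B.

The normal force B exerts on A is simply A's weight, N₁ = 77.5 N.
So the A–B interface can sustain at most μ_s N₁ = 47.27 N of static friction.
P = 62.8 N exceeds that limit, so A slips over B and the interface friction becomes kinetic: f₁ = μ_k N₁ = 0.56×77.5 = 43.4 N.
B experiences an equal 43.4 N forward from A (third law). B is in equilibrium, so the floor supplies f₂ = 43.4 N of static friction (limit μ_s(m_A+m_B)g = 299.7 N, not exceeded).

f ≈ 43.4 N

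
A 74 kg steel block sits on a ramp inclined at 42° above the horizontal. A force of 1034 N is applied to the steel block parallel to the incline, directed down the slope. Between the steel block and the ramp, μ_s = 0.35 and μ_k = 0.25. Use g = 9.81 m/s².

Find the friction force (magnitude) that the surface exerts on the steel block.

Perpendicular to the surface, N = m g cos θ = 74·9.81·cos 42° = 539.5 N.
The friction needed for equilibrium is m g sin θ + P = 485.7 + 1034 = 1520 N, measured positive up-slope.
Maximum static friction available: μ_s N = 0.35 × 539.5 = 188.8 N.
Since |1520| > 188.8 N, static friction cannot hold it; the steel block slides down the incline and kinetic friction applies: f = μ_k N = 0.25 × 539.5 = 135 N.

f ≈ 135 N (up the incline)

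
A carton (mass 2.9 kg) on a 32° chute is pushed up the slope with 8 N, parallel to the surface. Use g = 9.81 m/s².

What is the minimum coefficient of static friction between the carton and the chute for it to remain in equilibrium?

μ_s,min ≈ 0.293

N = m g cos θ = 24.13 N.
Friction must make up the shortfall along the incline: f = m g sin θ − P = 15.08 − 8 = 7.076 N.
At the threshold f = μ_s N, so μ_s,min = 7.076/24.13 = 0.293.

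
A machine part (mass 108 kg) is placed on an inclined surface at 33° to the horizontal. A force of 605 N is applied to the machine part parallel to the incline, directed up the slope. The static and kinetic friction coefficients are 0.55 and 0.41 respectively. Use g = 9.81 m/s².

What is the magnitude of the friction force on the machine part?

Normal force: N = m g cos θ = 108 × 9.81 × cos 33° = 888.6 N.
The friction needed for equilibrium is m g sin θ − P = 577 − 605 = -27.97 N, measured positive up-slope.
Static friction can supply at most μ_s N = 488.7 N.
Since |-27.97| ≤ 488.7 N, static friction is sufficient; f equals the required value, not μ_s N.

f ≈ 28 N (down the incline)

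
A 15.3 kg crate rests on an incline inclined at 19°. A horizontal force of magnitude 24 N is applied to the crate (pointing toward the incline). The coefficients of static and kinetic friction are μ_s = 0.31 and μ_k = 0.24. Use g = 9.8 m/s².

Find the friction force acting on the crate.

f ≈ 26.1 N (up the incline)

Normal direction: N = m g cos θ + P sin θ = 149.6 N.
Along the incline, the net driving force (taking up-slope positive) is P cos θ − m g sin θ = 22.69 − 48.82 = -26.12 N, so equilibrium requires friction f = 26.12 N (up-slope).
Maximum static friction: μ_s N = 0.31 × 149.6 = 46.37 N.
Since 26.12 N is within the 46.37 N limit, the crate stays put and friction is exactly 26.1 N.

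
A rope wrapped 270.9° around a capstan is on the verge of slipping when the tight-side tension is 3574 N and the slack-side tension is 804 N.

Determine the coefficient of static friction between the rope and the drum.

μ ≈ 0.316

T₂/T₁ = e^{μβ} → μ = ln(T₂/T₁)/β.
β = 270.9° = 4.728 rad.
μ = ln(3574/804)/4.728 = ln(4.445)/4.728 = 0.316.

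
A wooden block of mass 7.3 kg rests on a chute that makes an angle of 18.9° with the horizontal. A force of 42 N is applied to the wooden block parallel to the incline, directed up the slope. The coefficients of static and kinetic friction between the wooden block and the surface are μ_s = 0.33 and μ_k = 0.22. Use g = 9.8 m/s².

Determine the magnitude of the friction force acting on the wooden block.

f ≈ 18.8 N (down the incline)

Perpendicular to the surface, N = m g cos θ = 7.3·9.8·cos 18.9° = 67.68 N.
The friction needed for equilibrium is m g sin θ − P = 23.17 − 42 = -18.83 N, measured positive up-slope.
The static-friction ceiling is μ_s N = 0.33 × 67.68 = 22.34 N.
Since |-18.83| ≤ 22.34 N, the wooden block remains in static equilibrium and friction takes exactly the required value.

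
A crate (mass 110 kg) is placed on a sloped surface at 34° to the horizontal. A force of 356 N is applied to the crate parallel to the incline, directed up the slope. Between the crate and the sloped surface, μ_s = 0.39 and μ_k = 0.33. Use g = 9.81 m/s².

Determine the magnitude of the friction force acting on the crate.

f ≈ 247 N (up the incline)

Normal force: N = m g cos θ = 110 × 9.81 × cos 34° = 894.6 N.
The friction needed for equilibrium is m g sin θ − P = 603.4 − 356 = 247.4 N, measured positive up-slope.
Maximum static friction available: μ_s N = 0.39 × 894.6 = 348.9 N.
Since |247.4| ≤ 348.9 N, the crate remains in static equilibrium and friction takes exactly the required value.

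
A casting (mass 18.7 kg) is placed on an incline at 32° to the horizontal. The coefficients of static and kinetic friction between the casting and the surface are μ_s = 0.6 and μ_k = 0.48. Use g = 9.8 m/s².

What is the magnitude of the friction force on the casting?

f ≈ 74.6 N (up the incline)

The normal reaction is N = m g cos θ = 155.4 N.
Along the slope the weight component is m g sin θ = 97.11 N; friction must supply exactly this, acting up-slope.
Maximum static friction available: μ_s N = 0.6 × 155.4 = 93.25 N.
Since |97.11| > 93.25 N, static friction cannot hold it; the casting slides down the incline and kinetic friction applies: f = μ_k N = 0.48 × 155.4 = 74.6 N.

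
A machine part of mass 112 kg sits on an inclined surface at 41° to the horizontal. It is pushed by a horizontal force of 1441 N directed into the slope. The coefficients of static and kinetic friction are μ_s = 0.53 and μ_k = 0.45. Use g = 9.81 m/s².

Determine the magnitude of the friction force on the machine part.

Resolve perpendicular to the incline: N = m g cos θ + P sin θ = 112×9.81×cos 41° + 1441×sin 41° = 1775 N.
Parallel to the incline: P cos θ − m g sin θ = 1088 − 720.8 = 366.7 N; the friction needed to balance this is 366.7 N acting down the slope.
Maximum static friction: μ_s N = 0.53 × 1775 = 940.5 N.
|f_req| = 366.7 ≤ 940.5 N → the machine part is in equilibrium; friction equals the required value.

f ≈ 367 N (down the incline)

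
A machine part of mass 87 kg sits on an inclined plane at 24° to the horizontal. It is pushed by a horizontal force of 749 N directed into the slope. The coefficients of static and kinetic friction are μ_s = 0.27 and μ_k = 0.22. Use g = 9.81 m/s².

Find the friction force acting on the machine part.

The horizontal push has a component P sin θ into the surface, so N = m g cos θ + P sin θ = 779.7 + 304.6 = 1084 N.
Along the incline, the net driving force (taking up-slope positive) is P cos θ − m g sin θ = 684.2 − 347.1 = 337.1 N, so equilibrium requires friction f = -337.1 N (down-slope).
Maximum static friction: μ_s N = 0.27 × 1084 = 292.8 N.
|f_req| = 337.1 > 292.8 N → the machine part slides up the incline; f = μ_k N = 0.22 × 1084 = 239 N.

f ≈ 239 N (down the incline)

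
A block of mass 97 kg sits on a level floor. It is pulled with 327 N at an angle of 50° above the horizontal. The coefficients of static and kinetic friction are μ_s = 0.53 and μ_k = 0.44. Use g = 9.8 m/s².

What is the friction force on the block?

f ≈ 210 N

The vertical component of P reduces the normal force: N = m g − P sin α = 950.6 − 250.5 = 700.1 N.
The horizontal driving force is P cos α = 210.2 N, so equilibrium needs friction f = 210.2 N.
μ_s N = 0.53 × 700.1 = 371.1 N.
Since 210.2 N does not exceed the limit, the block stays at rest and f = 210 N.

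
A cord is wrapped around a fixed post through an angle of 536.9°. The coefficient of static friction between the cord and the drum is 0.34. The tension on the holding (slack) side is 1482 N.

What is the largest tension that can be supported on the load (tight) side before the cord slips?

T_max ≈ 35900 N

At impending slip the capstan equation gives T₂/T₁ = e^{μβ} with β in radians.
β = 536.9° × π/180 = 9.371 rad.
e^{μβ} = e^{0.34×9.371} = 24.19.
T₂ = T₁ · e^{μβ} = 1482 × 24.19 = 35900 N.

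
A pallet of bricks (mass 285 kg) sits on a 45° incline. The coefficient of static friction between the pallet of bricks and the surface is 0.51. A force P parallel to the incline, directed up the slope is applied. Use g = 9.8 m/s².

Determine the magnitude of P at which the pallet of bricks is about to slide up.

P ≈ 2980 N

At impending motion up the slope, friction acts down-slope at its limit: f = μ_s N.
P is parallel to the surface, so N = m g cos θ = 1970 N.
Along the incline: P = m g sin θ + μ_s N = 1970 + 0.51×1970 = 2980 N.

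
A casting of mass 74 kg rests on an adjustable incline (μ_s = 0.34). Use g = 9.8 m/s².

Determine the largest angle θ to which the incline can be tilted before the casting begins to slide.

At the slip threshold, m g sin θ = μ_s · m g cos θ, so tan θ = μ_s.
θ_max = arctan(0.34) = 18.8°.

θ_max ≈ 18.8°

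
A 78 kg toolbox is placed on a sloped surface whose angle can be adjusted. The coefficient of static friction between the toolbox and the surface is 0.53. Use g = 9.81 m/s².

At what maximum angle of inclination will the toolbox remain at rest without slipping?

At the slip threshold, m g sin θ = μ_s · m g cos θ, so tan θ = μ_s.
θ_max = arctan(0.53) = 27.9°.

θ_max ≈ 27.9°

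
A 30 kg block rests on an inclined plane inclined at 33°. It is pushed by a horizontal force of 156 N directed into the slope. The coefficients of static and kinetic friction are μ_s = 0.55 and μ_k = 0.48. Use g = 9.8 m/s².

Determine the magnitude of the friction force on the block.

f ≈ 29.3 N (up the incline)

Resolve perpendicular to the incline: N = m g cos θ + P sin θ = 30×9.8×cos 33° + 156×sin 33° = 331.5 N.
Parallel to the incline: P cos θ − m g sin θ = 130.8 − 160.1 = -29.29 N; the friction needed to balance this is 29.29 N acting up the slope.
Maximum static friction: μ_s N = 0.55 × 331.5 = 182.3 N.
Since 29.29 N is within the 182.3 N limit, the block stays put and friction is exactly 29.3 N.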